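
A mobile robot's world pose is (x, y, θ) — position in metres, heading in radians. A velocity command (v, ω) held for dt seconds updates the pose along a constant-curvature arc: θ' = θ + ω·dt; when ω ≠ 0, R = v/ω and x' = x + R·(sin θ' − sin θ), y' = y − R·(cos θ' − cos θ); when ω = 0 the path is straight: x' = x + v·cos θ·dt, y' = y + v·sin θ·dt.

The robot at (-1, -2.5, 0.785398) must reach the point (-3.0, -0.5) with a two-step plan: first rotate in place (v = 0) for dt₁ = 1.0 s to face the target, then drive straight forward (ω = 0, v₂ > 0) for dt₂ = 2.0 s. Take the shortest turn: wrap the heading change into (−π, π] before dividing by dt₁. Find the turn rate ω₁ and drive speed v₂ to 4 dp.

heading to target = atan2(-0.5−-2.5, -3−-1) = 2.3562
Δθ = wrap(2.3562 − 0.7854) = 1.5708; ω₁ = Δθ/dt₁ = 1.5708
distance = √((-3−-1)² + (-0.5−-2.5)²) = 2.8284; v₂ = distance/dt₂ = 1.4142

ω₁ = 1.5708, v₂ = 1.4142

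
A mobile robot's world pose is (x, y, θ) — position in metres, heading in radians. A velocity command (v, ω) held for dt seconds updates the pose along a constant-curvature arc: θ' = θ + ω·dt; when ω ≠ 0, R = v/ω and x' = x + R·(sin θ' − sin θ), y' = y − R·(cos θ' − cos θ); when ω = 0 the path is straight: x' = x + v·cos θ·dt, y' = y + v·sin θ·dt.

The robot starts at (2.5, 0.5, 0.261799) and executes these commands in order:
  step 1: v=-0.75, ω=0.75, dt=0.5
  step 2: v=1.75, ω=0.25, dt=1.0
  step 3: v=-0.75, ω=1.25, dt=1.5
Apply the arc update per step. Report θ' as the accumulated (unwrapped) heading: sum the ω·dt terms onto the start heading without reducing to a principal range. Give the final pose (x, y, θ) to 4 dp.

(3.6698, 0.6064, 2.7618)

step 1: θ'=0.6368 (R=-1.0000) → pose (2.1642, 0.3381, 0.6368)
step 2: θ'=0.8868 (R=7.0000) → pose (3.4272, 1.5428, 0.8868)
step 3: θ'=2.7618 (R=-0.6000) → pose (3.6698, 0.6064, 2.7618)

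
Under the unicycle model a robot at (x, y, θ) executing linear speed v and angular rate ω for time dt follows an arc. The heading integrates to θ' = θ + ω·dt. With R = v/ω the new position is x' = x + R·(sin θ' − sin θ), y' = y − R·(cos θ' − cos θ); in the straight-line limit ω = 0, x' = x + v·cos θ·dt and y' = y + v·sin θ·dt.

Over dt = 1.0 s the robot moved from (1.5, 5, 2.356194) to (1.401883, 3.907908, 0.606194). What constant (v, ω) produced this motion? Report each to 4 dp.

Δθ = 0.606194 − 2.356194 = -1.750000
ω = Δθ/dt = -1.750000/1.0 = -1.7500
R = −Δy/(cos θ' − cos θ) = 0.7143
v = R·ω = 0.7143·-1.7500 = -1.2500

v = -1.2500, ω = -1.7500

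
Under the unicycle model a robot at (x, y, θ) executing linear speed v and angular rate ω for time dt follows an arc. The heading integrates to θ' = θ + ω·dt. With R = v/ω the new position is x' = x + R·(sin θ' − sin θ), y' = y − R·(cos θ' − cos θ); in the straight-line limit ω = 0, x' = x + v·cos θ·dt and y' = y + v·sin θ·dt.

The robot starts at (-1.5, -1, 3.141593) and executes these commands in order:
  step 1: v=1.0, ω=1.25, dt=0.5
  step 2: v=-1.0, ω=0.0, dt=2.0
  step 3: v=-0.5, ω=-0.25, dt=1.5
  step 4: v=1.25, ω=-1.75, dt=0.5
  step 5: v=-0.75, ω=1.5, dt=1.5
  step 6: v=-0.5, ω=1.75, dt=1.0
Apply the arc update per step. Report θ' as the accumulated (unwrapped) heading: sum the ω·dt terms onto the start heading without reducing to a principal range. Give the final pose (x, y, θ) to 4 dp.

step 1: θ'=3.7666 (R=0.8000) → pose (-1.9681, -1.1512, 3.7666)
step 2: θ'=3.7666 (straight) → pose (-0.3462, 0.0190, 3.7666)
step 3: θ'=3.3916 (R=2.0000) → pose (0.3292, 0.3349, 3.3916)
step 4: θ'=2.5166 (R=-0.7143) → pose (-0.2654, 0.4477, 2.5166)
step 5: θ'=4.7666 (R=-0.5000) → pose (0.5264, 0.8803, 4.7666)
step 6: θ'=6.5166 (R=-0.2857) → pose (0.1750, 1.1427, 6.5166)

(0.1750, 1.1427, 6.5166)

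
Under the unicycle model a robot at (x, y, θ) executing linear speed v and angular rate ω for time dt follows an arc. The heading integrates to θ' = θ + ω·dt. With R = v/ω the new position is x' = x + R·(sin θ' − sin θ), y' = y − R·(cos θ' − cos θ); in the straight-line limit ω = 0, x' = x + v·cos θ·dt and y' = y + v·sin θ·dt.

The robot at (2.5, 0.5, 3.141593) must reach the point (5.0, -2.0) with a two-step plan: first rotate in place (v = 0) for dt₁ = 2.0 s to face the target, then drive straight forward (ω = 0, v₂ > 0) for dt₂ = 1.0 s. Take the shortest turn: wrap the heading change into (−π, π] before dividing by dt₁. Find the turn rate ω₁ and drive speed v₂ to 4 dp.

heading to target = atan2(-2−0.5, 5−2.5) = -0.7854
Δθ = wrap(-0.7854 − 3.1416) = 2.3562; ω₁ = Δθ/dt₁ = 1.1781
distance = √((5−2.5)² + (-2−0.5)²) = 3.5355; v₂ = distance/dt₂ = 3.5355

ω₁ = 1.1781, v₂ = 3.5355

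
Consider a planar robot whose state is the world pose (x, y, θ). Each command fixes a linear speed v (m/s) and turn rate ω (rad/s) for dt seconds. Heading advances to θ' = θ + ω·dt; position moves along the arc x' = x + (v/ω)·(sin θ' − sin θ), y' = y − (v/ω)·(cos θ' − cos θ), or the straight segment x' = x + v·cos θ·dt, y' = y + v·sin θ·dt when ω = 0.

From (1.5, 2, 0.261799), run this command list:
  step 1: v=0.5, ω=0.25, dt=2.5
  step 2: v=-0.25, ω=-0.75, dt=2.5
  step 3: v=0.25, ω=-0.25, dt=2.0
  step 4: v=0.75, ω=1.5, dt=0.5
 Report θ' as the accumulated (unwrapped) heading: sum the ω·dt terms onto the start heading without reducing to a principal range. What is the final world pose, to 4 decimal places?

(2.3191, 1.8990, -0.7382)

step 1: θ'=0.8868 (R=2.0000) → pose (2.5325, 2.6681, 0.8868)
step 2: θ'=-0.9882 (R=0.3333) → pose (1.9958, 2.6953, -0.9882)
step 3: θ'=-1.4882 (R=-1.0000) → pose (2.1573, 2.2276, -1.4882)
step 4: θ'=-0.7382 (R=0.5000) → pose (2.3191, 1.8990, -0.7382)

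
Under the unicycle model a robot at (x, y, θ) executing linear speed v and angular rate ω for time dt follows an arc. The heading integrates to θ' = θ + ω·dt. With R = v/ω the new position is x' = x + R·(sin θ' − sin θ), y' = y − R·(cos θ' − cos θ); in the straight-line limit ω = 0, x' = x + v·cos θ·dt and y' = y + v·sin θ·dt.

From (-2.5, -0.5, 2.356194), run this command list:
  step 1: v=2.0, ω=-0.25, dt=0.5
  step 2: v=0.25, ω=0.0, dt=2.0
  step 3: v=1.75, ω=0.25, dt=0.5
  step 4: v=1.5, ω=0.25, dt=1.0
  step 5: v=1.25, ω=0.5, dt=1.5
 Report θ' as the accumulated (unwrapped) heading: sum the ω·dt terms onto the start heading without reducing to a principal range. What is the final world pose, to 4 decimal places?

step 1: θ'=2.2312 (R=-8.0000) → pose (-3.1611, 0.2494, 2.2312)
step 2: θ'=2.2312 (straight) → pose (-3.4678, 0.6443, 2.2312)
step 3: θ'=2.3562 (R=7.0000) → pose (-4.0463, 1.3000, 2.3562)
step 4: θ'=2.6062 (R=6.0000) → pose (-5.2279, 2.2178, 2.6062)
step 5: θ'=3.3562 (R=2.5000) → pose (-7.0357, 2.5102, 3.3562)

(-7.0357, 2.5102, 3.3562)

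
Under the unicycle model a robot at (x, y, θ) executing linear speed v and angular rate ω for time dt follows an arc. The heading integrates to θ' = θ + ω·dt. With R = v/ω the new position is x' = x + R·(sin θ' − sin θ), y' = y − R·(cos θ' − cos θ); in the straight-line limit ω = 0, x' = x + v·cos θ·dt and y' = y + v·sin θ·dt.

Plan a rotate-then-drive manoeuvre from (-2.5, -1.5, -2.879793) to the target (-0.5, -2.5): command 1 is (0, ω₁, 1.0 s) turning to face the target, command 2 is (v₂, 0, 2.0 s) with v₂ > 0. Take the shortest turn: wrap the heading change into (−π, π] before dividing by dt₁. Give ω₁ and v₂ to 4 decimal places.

ω₁ = 2.4161, v₂ = 1.1180

heading to target = atan2(-2.5−-1.5, -0.5−-2.5) = -0.4636
Δθ = wrap(-0.4636 − -2.8798) = 2.4161; ω₁ = Δθ/dt₁ = 2.4161
distance = √((-0.5−-2.5)² + (-2.5−-1.5)²) = 2.2361; v₂ = distance/dt₂ = 1.1180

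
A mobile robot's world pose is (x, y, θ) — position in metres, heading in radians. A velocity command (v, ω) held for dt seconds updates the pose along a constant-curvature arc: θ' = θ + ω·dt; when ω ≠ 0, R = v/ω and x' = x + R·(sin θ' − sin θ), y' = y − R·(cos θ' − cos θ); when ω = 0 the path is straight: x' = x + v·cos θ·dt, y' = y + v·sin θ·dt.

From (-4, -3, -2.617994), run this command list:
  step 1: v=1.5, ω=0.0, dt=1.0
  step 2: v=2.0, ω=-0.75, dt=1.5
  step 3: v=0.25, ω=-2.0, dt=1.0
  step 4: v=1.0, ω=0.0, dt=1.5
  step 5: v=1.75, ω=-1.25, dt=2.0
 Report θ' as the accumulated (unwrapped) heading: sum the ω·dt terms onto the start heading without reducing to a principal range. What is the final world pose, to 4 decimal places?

(-4.8329, -4.3893, -8.2430)

step 1: θ'=-2.6180 (straight) → pose (-5.2990, -3.7500, -2.6180)
step 2: θ'=-3.7430 (R=-2.6667) → pose (-8.1412, -3.6394, -3.7430)
step 3: θ'=-5.7430 (R=-0.1250) → pose (-8.1347, -3.4291, -5.7430)
step 4: θ'=-5.7430 (straight) → pose (-6.8483, -2.6577, -5.7430)
step 5: θ'=-8.2430 (R=-1.4000) → pose (-4.8329, -4.3893, -8.2430)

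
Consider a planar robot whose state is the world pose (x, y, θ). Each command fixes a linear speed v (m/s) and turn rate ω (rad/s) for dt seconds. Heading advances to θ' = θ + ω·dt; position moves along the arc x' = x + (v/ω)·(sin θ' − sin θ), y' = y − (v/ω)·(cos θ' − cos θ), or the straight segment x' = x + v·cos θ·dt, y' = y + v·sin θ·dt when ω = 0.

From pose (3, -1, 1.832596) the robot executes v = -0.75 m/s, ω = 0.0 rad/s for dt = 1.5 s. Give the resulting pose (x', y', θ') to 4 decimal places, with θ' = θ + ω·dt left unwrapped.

(3.2912, -2.0867, 1.8326)

θ' = 1.8326 + 0.0·1.5 = 1.8326
ω = 0 → straight: x' = 3 + -0.75·cos(1.8326)·1.5 = 3.2912
y' = -1 + -0.75·sin(1.8326)·1.5 = -2.0867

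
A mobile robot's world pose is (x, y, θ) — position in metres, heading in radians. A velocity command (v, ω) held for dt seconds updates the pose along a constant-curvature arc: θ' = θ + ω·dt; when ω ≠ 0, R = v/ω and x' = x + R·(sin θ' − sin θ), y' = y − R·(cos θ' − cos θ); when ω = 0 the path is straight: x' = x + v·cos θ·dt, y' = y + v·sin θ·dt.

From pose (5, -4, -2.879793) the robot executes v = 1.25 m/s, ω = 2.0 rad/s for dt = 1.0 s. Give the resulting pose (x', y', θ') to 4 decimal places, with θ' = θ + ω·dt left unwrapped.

θ' = -2.8798 + 2.0·1.0 = -0.8798
R = v/ω = 1.25/2.0 = 0.6250
x' = 5 + 0.6250·(sin -0.8798 − sin -2.8798) = 4.6801
y' = -4 − 0.6250·(cos -0.8798 − cos -2.8798) = -5.0020

(4.6801, -5.0020, -0.8798)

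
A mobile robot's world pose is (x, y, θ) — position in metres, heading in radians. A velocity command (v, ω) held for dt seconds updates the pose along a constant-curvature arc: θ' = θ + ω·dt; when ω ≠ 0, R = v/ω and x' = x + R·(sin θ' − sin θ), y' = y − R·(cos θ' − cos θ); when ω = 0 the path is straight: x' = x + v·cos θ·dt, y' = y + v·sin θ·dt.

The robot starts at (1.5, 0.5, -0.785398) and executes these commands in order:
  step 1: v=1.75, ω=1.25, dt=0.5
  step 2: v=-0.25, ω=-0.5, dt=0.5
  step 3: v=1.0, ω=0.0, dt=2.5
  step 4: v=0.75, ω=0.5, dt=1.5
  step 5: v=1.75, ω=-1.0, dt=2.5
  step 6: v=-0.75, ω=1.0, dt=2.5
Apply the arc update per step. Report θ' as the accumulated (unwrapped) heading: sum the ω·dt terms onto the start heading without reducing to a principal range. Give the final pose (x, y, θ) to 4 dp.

(6.7015, -2.3922, 0.3396)

step 1: θ'=-0.1604 (R=1.4000) → pose (2.2664, 0.1079, -0.1604)
step 2: θ'=-0.4104 (R=0.5000) → pose (2.1467, 0.1430, -0.4104)
step 3: θ'=-0.4104 (straight) → pose (4.4391, -0.8544, -0.4104)
step 4: θ'=0.3396 (R=1.5000) → pose (5.5373, -0.8933, 0.3396)
step 5: θ'=-2.1604 (R=-1.7500) → pose (7.5747, -3.5164, -2.1604)
step 6: θ'=0.3396 (R=-0.7500) → pose (6.7015, -2.3922, 0.3396)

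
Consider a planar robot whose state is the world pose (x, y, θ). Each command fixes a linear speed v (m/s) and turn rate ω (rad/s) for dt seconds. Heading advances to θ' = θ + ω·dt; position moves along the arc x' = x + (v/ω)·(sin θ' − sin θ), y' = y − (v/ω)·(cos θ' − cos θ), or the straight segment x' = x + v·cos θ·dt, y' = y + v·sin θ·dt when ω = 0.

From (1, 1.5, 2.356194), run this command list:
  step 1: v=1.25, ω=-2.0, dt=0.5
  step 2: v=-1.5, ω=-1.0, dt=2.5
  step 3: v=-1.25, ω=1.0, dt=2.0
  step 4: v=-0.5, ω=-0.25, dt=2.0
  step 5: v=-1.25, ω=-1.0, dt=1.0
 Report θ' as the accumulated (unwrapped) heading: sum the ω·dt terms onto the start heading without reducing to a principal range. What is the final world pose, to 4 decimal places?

(-6.0811, 1.6827, -0.6438)

step 1: θ'=1.3562 (R=-0.6250) → pose (0.8313, 2.0750, 1.3562)
step 2: θ'=-1.1438 (R=1.5000) → pose (-1.9996, 1.7733, -1.1438)
step 3: θ'=0.8562 (R=-1.2500) → pose (-4.0816, 2.0748, 0.8562)
step 4: θ'=0.3562 (R=2.0000) → pose (-4.8949, 1.5109, 0.3562)
step 5: θ'=-0.6438 (R=1.2500) → pose (-6.0811, 1.6827, -0.6438)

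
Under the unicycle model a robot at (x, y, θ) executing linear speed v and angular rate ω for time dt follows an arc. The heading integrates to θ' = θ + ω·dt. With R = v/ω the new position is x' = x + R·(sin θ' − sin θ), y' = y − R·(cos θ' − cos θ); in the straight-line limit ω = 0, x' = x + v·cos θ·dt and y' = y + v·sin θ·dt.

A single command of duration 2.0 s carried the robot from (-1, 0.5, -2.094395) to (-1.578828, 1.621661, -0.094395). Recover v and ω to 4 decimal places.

Δθ = -0.094395 − -2.094395 = 2.000000
ω = Δθ/dt = 2.000000/2.0 = 1.0000
R = −Δy/(cos θ' − cos θ) = -0.7500
v = R·ω = -0.7500·1.0000 = -0.7500

v = -0.7500, ω = 1.0000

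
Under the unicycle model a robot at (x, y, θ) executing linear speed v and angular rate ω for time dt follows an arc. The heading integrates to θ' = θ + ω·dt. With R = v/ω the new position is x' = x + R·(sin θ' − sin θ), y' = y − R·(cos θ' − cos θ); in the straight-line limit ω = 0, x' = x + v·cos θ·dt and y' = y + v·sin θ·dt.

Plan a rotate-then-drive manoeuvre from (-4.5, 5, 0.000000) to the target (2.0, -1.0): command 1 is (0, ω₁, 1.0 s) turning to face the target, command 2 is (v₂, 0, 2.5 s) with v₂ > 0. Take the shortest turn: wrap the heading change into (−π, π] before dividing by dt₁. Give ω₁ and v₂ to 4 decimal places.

heading to target = atan2(-1−5, 2−-4.5) = -0.7454
Δθ = wrap(-0.7454 − 0.0000) = -0.7454; ω₁ = Δθ/dt₁ = -0.7454
distance = √((2−-4.5)² + (-1−5)²) = 8.8459; v₂ = distance/dt₂ = 3.5384

ω₁ = -0.7454, v₂ = 3.5384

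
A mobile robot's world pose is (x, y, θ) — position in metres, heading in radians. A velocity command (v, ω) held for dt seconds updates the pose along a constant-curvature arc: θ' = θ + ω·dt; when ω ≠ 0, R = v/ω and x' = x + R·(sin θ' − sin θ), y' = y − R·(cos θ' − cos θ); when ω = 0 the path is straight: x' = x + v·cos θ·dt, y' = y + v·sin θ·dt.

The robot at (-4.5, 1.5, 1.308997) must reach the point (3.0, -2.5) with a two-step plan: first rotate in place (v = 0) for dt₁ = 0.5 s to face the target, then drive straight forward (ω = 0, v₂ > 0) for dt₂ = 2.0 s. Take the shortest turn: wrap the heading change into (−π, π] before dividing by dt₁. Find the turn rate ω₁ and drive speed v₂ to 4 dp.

heading to target = atan2(-2.5−1.5, 3−-4.5) = -0.4900
Δθ = wrap(-0.4900 − 1.3090) = -1.7990; ω₁ = Δθ/dt₁ = -3.5979
distance = √((3−-4.5)² + (-2.5−1.5)²) = 8.5000; v₂ = distance/dt₂ = 4.2500

ω₁ = -3.5979, v₂ = 4.2500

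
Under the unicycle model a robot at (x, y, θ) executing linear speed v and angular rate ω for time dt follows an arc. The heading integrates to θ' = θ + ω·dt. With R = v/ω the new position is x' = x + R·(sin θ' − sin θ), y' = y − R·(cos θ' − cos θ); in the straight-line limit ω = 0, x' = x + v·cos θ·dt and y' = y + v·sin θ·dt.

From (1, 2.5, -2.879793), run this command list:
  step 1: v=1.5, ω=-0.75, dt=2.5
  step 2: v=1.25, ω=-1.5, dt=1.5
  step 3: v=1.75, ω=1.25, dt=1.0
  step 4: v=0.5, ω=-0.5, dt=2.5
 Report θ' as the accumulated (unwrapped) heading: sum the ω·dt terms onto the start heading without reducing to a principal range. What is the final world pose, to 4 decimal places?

(2.6626, 4.8360, -7.0048)

step 1: θ'=-4.7548 (R=-2.0000) → pose (-1.5158, 4.5166, -4.7548)
step 2: θ'=-7.0048 (R=-0.8333) → pose (-0.1328, 5.1069, -7.0048)
step 3: θ'=-5.7548 (R=1.4000) → pose (1.4979, 4.9489, -5.7548)
step 4: θ'=-7.0048 (R=-1.0000) → pose (2.6626, 4.8360, -7.0048)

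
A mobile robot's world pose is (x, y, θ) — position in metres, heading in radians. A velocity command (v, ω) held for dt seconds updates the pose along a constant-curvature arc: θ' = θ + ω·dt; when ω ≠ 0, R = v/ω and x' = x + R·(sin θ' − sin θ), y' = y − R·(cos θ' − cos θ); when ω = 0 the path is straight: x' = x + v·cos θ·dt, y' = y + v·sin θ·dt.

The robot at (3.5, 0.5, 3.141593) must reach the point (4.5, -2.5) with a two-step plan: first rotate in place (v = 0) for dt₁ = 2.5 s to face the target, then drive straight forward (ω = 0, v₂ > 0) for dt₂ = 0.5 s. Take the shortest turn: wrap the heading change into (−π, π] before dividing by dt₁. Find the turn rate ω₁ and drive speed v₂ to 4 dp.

heading to target = atan2(-2.5−0.5, 4.5−3.5) = -1.2490
Δθ = wrap(-1.2490 − 3.1416) = 1.8925; ω₁ = Δθ/dt₁ = 0.7570
distance = √((4.5−3.5)² + (-2.5−0.5)²) = 3.1623; v₂ = distance/dt₂ = 6.3246

ω₁ = 0.7570, v₂ = 6.3246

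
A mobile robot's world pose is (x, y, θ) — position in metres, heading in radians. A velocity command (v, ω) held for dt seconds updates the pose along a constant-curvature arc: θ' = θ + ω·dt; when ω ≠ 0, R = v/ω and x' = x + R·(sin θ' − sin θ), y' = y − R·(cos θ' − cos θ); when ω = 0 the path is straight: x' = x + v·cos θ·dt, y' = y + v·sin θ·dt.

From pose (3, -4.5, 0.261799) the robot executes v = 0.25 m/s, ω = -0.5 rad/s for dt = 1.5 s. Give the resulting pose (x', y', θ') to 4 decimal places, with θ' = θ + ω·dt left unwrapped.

(3.3639, -4.5414, -0.4882)

θ' = 0.2618 + -0.5·1.5 = -0.4882
R = v/ω = 0.25/-0.5 = -0.5000
x' = 3 + -0.5000·(sin -0.4882 − sin 0.2618) = 3.3639
y' = -4.5 − -0.5000·(cos -0.4882 − cos 0.2618) = -4.5414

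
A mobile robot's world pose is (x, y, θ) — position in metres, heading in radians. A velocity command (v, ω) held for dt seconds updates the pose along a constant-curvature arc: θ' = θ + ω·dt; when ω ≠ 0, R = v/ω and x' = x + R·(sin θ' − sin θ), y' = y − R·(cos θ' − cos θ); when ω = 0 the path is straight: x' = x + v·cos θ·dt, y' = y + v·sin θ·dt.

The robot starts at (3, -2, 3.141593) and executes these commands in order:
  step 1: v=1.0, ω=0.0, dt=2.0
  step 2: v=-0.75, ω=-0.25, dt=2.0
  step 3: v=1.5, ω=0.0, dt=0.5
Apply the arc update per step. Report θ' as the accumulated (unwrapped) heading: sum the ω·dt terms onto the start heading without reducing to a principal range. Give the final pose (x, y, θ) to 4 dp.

step 1: θ'=3.1416 (straight) → pose (1.0000, -2.0000, 3.1416)
step 2: θ'=2.6416 (R=3.0000) → pose (2.4383, -2.3673, 2.6416)
step 3: θ'=2.6416 (straight) → pose (1.7801, -2.0077, 2.6416)

(1.7801, -2.0077, 2.6416)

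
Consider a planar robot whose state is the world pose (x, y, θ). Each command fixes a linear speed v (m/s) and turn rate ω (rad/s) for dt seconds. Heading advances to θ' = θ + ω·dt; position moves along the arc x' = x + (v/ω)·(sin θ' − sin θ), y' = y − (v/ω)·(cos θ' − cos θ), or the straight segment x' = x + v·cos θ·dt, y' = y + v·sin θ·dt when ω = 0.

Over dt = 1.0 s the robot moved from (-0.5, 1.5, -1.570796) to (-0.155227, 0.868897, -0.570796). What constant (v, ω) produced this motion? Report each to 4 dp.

Δθ = -0.570796 − -1.570796 = 1.000000
ω = Δθ/dt = 1.000000/1.0 = 1.0000
R = −Δy/(cos θ' − cos θ) = 0.7500
v = R·ω = 0.7500·1.0000 = 0.7500

v = 0.7500, ω = 1.0000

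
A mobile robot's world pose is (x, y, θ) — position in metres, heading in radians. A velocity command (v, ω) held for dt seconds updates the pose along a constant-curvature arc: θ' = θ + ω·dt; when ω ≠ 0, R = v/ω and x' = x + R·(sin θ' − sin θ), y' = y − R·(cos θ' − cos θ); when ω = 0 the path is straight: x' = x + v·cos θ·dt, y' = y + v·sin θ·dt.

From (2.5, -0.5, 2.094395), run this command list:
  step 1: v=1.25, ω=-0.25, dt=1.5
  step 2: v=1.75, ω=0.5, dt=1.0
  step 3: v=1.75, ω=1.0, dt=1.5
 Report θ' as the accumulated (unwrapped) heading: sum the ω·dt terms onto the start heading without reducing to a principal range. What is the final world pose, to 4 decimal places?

(-1.1374, 3.2646, 3.7194)

step 1: θ'=1.7194 (R=-5.0000) → pose (1.8852, 1.2597, 1.7194)
step 2: θ'=2.2194 (R=3.5000) → pose (1.2131, 2.8558, 2.2194)
step 3: θ'=3.7194 (R=1.7500) → pose (-1.1374, 3.2646, 3.7194)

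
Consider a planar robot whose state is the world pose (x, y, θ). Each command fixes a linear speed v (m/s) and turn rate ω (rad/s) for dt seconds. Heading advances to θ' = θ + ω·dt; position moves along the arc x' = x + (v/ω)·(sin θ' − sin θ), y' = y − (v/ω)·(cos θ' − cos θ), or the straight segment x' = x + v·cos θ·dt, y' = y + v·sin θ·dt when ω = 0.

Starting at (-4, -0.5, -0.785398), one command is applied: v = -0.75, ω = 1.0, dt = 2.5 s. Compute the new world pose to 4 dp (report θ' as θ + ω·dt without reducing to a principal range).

(-5.2726, -1.1378, 1.7146)

θ' = -0.7854 + 1.0·2.5 = 1.7146
R = v/ω = -0.75/1.0 = -0.7500
x' = -4 + -0.7500·(sin 1.7146 − sin -0.7854) = -5.2726
y' = -0.5 − -0.7500·(cos 1.7146 − cos -0.7854) = -1.1378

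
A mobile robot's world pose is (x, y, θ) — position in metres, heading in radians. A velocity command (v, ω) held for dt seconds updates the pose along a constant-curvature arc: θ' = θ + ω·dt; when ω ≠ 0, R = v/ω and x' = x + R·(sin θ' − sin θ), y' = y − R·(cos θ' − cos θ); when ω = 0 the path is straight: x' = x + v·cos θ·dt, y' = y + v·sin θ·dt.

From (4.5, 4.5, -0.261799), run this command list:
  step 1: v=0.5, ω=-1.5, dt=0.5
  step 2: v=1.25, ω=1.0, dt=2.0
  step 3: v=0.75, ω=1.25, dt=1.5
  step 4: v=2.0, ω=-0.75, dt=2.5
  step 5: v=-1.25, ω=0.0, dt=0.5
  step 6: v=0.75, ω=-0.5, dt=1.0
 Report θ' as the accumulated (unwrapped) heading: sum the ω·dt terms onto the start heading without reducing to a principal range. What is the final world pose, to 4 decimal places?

step 1: θ'=-1.0118 (R=-0.3333) → pose (4.6963, 4.3548, -1.0118)
step 2: θ'=0.9882 (R=1.2500) → pose (6.7999, 4.3300, 0.9882)
step 3: θ'=2.8632 (R=0.6000) → pose (6.4637, 5.2370, 2.8632)
step 4: θ'=0.9882 (R=-2.6667) → pose (4.9698, 9.2682, 0.9882)
step 5: θ'=0.9882 (straight) → pose (4.6259, 8.7463, 0.9882)
step 6: θ'=0.4882 (R=-1.5000) → pose (5.1749, 9.2458, 0.4882)

(5.1749, 9.2458, 0.4882)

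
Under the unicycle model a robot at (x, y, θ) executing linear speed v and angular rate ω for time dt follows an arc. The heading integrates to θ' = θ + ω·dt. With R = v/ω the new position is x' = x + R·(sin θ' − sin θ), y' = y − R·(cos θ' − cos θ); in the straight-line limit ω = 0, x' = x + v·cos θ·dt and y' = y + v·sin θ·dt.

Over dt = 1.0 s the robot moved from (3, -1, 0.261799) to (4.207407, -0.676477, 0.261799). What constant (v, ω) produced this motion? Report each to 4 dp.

v = 1.2500, ω = 0.0000

Δθ = 0.261799 − 0.261799 = 0.000000
ω = Δθ/dt = 0.000000/1.0 = 0.0000
ω = 0 → v = (Δx·cos θ + Δy·sin θ)/dt = 1.2500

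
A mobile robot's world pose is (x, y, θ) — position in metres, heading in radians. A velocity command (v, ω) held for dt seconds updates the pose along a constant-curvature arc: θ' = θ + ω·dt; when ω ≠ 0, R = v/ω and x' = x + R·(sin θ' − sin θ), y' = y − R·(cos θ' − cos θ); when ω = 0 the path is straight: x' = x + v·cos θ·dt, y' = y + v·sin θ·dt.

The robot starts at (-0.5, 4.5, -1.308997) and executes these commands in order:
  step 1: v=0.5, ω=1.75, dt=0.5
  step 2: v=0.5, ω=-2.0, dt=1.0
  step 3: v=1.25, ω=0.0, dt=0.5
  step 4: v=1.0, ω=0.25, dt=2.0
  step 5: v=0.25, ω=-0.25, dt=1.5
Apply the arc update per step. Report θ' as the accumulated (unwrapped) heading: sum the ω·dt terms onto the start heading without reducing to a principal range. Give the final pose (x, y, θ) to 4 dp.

step 1: θ'=-0.4340 (R=0.2857) → pose (-0.3442, 4.3147, -0.4340)
step 2: θ'=-2.4340 (R=-0.2500) → pose (-0.2868, 3.8979, -2.4340)
step 3: θ'=-2.4340 (straight) → pose (-0.7617, 3.4917, -2.4340)
step 4: θ'=-1.9340 (R=4.0000) → pose (-1.9008, 1.8730, -1.9340)
step 5: θ'=-2.3090 (R=-1.0000) → pose (-2.0958, 1.5553, -2.3090)

(-2.0958, 1.5553, -2.3090)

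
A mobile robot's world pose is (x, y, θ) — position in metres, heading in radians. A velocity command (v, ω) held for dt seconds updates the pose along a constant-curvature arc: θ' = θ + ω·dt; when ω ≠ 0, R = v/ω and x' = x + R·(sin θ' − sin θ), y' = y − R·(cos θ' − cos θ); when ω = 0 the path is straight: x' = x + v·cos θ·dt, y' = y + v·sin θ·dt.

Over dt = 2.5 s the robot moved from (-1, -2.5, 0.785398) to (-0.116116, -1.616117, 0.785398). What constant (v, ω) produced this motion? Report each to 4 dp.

v = 0.5000, ω = 0.0000

Δθ = 0.785398 − 0.785398 = 0.000000
ω = Δθ/dt = 0.000000/2.5 = 0.0000
ω = 0 → v = (Δx·cos θ + Δy·sin θ)/dt = 0.5000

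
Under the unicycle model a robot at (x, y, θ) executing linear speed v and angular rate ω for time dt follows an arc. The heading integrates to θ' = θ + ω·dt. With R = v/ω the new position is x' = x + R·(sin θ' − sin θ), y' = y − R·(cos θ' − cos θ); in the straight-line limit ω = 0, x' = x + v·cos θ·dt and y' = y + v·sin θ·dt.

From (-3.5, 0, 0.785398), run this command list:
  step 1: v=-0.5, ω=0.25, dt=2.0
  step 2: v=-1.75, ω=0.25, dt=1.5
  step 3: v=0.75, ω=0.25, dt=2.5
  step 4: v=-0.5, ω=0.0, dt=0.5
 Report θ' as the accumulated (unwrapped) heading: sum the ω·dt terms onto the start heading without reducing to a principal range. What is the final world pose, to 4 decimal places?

(-4.8180, -1.9396, 2.2854)

step 1: θ'=1.2854 (R=-2.0000) → pose (-4.0049, -0.8511, 1.2854)
step 2: θ'=1.6604 (R=-7.0000) → pose (-4.2600, -3.4483, 1.6604)
step 3: θ'=2.2854 (R=3.0000) → pose (-4.9819, -1.7508, 2.2854)
step 4: θ'=2.2854 (straight) → pose (-4.8180, -1.9396, 2.2854)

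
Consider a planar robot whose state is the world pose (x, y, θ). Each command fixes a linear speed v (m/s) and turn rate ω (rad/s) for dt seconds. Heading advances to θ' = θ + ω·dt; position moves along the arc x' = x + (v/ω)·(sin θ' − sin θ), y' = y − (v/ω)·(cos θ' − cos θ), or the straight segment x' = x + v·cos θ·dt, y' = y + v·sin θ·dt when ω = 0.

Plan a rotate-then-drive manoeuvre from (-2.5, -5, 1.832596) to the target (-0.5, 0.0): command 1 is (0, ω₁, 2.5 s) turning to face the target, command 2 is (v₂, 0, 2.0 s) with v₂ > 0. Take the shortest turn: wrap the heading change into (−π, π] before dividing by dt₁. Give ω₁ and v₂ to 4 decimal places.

ω₁ = -0.2569, v₂ = 2.6926

heading to target = atan2(0−-5, -0.5−-2.5) = 1.1903
Δθ = wrap(1.1903 − 1.8326) = -0.6423; ω₁ = Δθ/dt₁ = -0.2569
distance = √((-0.5−-2.5)² + (0−-5)²) = 5.3852; v₂ = distance/dt₂ = 2.6926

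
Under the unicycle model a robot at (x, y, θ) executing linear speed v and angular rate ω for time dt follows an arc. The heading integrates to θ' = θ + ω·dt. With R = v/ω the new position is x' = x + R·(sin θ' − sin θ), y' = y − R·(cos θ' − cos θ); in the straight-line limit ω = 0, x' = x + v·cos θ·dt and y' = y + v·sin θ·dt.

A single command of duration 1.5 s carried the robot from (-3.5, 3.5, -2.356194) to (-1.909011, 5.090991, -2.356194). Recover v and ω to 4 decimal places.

v = -1.5000, ω = 0.0000

Δθ = -2.356194 − -2.356194 = 0.000000
ω = Δθ/dt = 0.000000/1.5 = 0.0000
ω = 0 → v = (Δx·cos θ + Δy·sin θ)/dt = -1.5000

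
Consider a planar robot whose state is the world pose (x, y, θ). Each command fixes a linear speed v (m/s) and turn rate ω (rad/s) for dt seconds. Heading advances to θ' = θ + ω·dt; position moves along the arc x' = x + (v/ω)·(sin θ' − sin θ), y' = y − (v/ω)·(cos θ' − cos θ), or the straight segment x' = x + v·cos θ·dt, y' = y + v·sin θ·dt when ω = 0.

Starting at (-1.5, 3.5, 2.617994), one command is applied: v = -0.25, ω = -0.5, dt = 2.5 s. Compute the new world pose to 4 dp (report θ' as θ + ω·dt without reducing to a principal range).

(-1.2602, 2.9663, 1.3680)

θ' = 2.6180 + -0.5·2.5 = 1.3680
R = v/ω = -0.25/-0.5 = 0.5000
x' = -1.5 + 0.5000·(sin 1.3680 − sin 2.6180) = -1.2602
y' = 3.5 − 0.5000·(cos 1.3680 − cos 2.6180) = 2.9663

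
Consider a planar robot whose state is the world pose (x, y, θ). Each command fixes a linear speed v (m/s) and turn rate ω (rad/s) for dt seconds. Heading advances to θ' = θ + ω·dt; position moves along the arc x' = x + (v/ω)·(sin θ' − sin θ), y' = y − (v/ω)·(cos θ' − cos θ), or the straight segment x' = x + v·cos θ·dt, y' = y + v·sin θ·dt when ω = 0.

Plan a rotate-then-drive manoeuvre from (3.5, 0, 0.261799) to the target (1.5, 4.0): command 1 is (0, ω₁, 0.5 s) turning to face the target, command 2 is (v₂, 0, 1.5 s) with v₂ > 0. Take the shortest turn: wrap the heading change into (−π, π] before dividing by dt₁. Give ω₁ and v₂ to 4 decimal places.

ω₁ = 3.5453, v₂ = 2.9814

heading to target = atan2(4−0, 1.5−3.5) = 2.0344
Δθ = wrap(2.0344 − 0.2618) = 1.7726; ω₁ = Δθ/dt₁ = 3.5453
distance = √((1.5−3.5)² + (4−0)²) = 4.4721; v₂ = distance/dt₂ = 2.9814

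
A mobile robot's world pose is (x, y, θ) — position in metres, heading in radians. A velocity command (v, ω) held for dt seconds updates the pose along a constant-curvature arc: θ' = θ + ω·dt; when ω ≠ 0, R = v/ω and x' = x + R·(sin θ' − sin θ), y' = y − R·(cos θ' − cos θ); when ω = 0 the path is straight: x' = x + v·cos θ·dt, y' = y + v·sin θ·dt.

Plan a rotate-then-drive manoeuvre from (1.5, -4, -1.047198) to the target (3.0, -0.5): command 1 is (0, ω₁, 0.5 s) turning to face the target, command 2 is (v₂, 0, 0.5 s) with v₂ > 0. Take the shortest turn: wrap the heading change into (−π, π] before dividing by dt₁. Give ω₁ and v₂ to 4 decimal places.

heading to target = atan2(-0.5−-4, 3−1.5) = 1.1659
Δθ = wrap(1.1659 − -1.0472) = 2.2131; ω₁ = Δθ/dt₁ = 4.4262
distance = √((3−1.5)² + (-0.5−-4)²) = 3.8079; v₂ = distance/dt₂ = 7.6158

ω₁ = 4.4262, v₂ = 7.6158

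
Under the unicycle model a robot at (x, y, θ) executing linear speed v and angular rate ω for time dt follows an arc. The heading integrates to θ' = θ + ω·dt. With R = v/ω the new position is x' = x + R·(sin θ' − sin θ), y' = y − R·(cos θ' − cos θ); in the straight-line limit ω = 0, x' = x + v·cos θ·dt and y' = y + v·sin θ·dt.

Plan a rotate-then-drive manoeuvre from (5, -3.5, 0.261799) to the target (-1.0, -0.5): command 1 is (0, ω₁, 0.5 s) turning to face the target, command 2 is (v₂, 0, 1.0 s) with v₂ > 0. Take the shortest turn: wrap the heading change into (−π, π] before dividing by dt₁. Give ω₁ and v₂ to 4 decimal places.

heading to target = atan2(-0.5−-3.5, -1−5) = 2.6779
Δθ = wrap(2.6779 − 0.2618) = 2.4161; ω₁ = Δθ/dt₁ = 4.8323
distance = √((-1−5)² + (-0.5−-3.5)²) = 6.7082; v₂ = distance/dt₂ = 6.7082

ω₁ = 4.8323, v₂ = 6.7082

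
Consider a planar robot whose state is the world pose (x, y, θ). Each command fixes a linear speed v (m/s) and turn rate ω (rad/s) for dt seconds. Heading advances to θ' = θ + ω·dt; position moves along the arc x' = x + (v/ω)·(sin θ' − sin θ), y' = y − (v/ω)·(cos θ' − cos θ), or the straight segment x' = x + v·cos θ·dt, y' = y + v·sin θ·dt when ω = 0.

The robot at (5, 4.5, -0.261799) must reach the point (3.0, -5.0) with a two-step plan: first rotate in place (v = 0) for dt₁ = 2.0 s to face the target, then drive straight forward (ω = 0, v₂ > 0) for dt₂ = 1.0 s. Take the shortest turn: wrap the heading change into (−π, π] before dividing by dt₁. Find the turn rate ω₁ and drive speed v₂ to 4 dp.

ω₁ = -0.7582, v₂ = 9.7082

heading to target = atan2(-5−4.5, 3−5) = -1.7783
Δθ = wrap(-1.7783 − -0.2618) = -1.5165; ω₁ = Δθ/dt₁ = -0.7582
distance = √((3−5)² + (-5−4.5)²) = 9.7082; v₂ = distance/dt₂ = 9.7082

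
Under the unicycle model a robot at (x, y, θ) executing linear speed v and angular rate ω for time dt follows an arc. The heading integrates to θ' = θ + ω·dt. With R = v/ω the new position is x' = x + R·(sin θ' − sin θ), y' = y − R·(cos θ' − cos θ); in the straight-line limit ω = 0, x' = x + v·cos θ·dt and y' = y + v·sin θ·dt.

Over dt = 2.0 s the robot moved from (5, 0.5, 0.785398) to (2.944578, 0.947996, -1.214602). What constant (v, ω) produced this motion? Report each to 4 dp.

Δθ = -1.214602 − 0.785398 = -2.000000
ω = Δθ/dt = -2.000000/2.0 = -1.0000
R = Δx/(sin θ' − sin θ) = 1.2500
v = R·ω = 1.2500·-1.0000 = -1.2500

v = -1.2500, ω = -1.0000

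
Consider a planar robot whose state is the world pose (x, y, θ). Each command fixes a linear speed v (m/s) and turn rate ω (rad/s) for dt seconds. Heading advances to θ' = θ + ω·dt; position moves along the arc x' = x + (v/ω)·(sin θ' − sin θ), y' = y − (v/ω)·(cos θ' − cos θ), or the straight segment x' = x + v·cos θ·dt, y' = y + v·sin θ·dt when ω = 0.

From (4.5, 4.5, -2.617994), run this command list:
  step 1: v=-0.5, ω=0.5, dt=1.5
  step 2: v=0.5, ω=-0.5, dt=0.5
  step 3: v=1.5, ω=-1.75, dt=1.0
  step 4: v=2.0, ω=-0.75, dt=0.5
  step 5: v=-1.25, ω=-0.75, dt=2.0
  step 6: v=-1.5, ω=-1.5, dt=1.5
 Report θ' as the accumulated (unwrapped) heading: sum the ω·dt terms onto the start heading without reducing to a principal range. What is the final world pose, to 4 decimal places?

(0.8117, 4.2511, -7.9930)

step 1: θ'=-1.8680 (R=-1.0000) → pose (4.9562, 5.0732, -1.8680)
step 2: θ'=-2.1180 (R=-1.0000) → pose (4.8540, 4.8457, -2.1180)
step 3: θ'=-3.8680 (R=-0.8571) → pose (3.5527, 4.6509, -3.8680)
step 4: θ'=-4.2430 (R=-2.6667) → pose (2.9456, 5.4382, -4.2430)
step 5: θ'=-5.7430 (R=1.6667) → pose (2.3164, 3.2549, -5.7430)
step 6: θ'=-7.9930 (R=1.0000) → pose (0.8117, 4.2511, -7.9930)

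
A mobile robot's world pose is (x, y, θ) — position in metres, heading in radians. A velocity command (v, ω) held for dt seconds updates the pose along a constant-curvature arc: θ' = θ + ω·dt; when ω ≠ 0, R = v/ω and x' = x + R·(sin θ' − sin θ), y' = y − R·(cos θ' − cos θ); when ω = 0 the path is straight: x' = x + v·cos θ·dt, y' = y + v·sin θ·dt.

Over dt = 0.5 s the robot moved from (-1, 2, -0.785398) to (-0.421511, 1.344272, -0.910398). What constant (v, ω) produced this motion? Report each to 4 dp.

v = 1.7500, ω = -0.2500

Δθ = -0.910398 − -0.785398 = -0.125000
ω = Δθ/dt = -0.125000/0.5 = -0.2500
R = −Δy/(cos θ' − cos θ) = -7.0000
v = R·ω = -7.0000·-0.2500 = 1.7500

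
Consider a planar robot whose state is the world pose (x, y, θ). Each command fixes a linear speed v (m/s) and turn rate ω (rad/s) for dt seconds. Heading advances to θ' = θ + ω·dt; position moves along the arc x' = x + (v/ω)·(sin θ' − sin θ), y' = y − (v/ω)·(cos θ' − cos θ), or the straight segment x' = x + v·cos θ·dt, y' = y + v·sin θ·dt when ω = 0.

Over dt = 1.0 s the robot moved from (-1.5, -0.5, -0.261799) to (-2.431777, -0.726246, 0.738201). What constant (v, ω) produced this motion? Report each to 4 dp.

Δθ = 0.738201 − -0.261799 = 1.000000
ω = Δθ/dt = 1.000000/1.0 = 1.0000
R = Δx/(sin θ' − sin θ) = -1.0000
v = R·ω = -1.0000·1.0000 = -1.0000

v = -1.0000, ω = 1.0000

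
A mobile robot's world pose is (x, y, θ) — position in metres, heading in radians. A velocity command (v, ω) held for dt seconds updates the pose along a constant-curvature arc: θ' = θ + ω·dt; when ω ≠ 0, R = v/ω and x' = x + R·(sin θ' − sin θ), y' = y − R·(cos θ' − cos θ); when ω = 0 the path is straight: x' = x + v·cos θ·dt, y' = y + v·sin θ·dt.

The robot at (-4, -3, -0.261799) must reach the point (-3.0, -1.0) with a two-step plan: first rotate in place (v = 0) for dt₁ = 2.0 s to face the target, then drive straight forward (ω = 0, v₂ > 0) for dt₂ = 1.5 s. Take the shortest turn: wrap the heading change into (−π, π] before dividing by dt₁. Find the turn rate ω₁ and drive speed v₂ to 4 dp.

heading to target = atan2(-1−-3, -3−-4) = 1.1071
Δθ = wrap(1.1071 − -0.2618) = 1.3689; ω₁ = Δθ/dt₁ = 0.6845
distance = √((-3−-4)² + (-1−-3)²) = 2.2361; v₂ = distance/dt₂ = 1.4907

ω₁ = 0.6845, v₂ = 1.4907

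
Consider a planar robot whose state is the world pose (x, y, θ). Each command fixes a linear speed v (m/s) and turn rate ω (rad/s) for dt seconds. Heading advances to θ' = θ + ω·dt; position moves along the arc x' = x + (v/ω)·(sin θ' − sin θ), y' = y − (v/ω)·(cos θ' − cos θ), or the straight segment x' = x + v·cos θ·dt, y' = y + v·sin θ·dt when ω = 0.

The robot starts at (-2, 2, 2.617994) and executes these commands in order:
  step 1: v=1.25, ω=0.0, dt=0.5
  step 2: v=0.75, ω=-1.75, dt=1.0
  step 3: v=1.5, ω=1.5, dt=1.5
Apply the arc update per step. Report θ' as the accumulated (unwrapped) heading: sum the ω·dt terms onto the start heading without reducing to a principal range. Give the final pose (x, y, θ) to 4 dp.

(-3.3934, 4.6067, 3.1180)

step 1: θ'=2.6180 (straight) → pose (-2.5413, 2.3125, 2.6180)
step 2: θ'=0.8680 (R=-0.4286) → pose (-2.6540, 2.9607, 0.8680)
step 3: θ'=3.1180 (R=1.0000) → pose (-3.3934, 4.6067, 3.1180)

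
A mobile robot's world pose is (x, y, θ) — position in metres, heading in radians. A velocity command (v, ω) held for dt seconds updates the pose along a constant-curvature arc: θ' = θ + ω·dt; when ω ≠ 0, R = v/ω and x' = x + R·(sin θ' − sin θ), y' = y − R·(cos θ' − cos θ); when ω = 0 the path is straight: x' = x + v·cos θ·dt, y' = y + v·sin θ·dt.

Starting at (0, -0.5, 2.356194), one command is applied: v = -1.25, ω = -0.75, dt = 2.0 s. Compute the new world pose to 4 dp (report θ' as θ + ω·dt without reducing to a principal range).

(0.0804, -2.7707, 0.8562)

θ' = 2.3562 + -0.75·2.0 = 0.8562
R = v/ω = -1.25/-0.75 = 1.6667
x' = 0 + 1.6667·(sin 0.8562 − sin 2.3562) = 0.0804
y' = -0.5 − 1.6667·(cos 0.8562 − cos 2.3562) = -2.7707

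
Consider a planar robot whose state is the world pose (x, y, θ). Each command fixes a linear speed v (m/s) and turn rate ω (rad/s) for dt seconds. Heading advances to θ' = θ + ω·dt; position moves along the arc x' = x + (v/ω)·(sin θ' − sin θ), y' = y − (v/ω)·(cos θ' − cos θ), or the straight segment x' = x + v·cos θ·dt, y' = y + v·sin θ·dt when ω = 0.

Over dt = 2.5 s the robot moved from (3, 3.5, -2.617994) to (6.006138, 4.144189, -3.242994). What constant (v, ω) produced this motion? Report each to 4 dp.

Δθ = -3.242994 − -2.617994 = -0.625000
ω = Δθ/dt = -0.625000/2.5 = -0.2500
R = Δx/(sin θ' − sin θ) = 5.0000
v = R·ω = 5.0000·-0.2500 = -1.2500

v = -1.2500, ω = -0.2500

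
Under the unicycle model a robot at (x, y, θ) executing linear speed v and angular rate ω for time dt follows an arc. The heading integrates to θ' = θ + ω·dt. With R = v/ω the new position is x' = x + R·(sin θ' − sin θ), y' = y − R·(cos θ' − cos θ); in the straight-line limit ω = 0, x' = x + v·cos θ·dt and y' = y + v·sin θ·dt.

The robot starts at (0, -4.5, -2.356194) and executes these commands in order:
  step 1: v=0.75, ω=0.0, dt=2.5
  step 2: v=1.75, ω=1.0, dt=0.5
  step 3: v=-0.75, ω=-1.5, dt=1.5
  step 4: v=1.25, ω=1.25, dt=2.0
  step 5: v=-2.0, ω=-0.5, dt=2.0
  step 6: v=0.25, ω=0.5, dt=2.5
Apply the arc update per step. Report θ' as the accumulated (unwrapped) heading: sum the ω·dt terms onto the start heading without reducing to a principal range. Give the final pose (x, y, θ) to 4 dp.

step 1: θ'=-2.3562 (straight) → pose (-1.3258, -5.8258, -2.3562)
step 2: θ'=-1.8562 (R=1.7500) → pose (-1.7676, -6.5706, -1.8562)
step 3: θ'=-4.1062 (R=0.5000) → pose (-0.8769, -6.4265, -4.1062)
step 4: θ'=-1.6062 (R=1.0000) → pose (-2.6981, -6.9608, -1.6062)
step 5: θ'=-2.6062 (R=4.0000) → pose (-0.7414, -3.6621, -2.6062)
step 6: θ'=-1.3562 (R=0.5000) → pose (-0.9748, -4.1986, -1.3562)

(-0.9748, -4.1986, -1.3562)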